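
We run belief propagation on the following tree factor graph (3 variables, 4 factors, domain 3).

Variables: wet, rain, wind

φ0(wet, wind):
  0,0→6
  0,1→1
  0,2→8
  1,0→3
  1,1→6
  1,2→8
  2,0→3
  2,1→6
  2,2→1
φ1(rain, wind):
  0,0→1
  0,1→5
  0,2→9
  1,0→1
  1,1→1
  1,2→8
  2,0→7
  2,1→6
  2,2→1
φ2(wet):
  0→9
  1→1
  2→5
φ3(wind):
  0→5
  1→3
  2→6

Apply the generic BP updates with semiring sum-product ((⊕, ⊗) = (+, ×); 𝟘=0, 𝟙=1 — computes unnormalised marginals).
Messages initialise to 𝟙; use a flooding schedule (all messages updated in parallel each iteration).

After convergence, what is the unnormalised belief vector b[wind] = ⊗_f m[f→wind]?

b[wind] = [3240, 1620, 9180]

init: all messages = 𝟙 over 3 values
r1 m[φ0→wet] = [15, 17, 10]
r1 m[φ0→wind] = [12, 13, 17]
r1 m[φ1→rain] = [15, 10, 14]
r1 m[φ1→wind] = [9, 12, 18]
r1 m[φ2→wet] = [9, 1, 5]
r1 m[φ3→wind] = [5, 3, 6]
r1 m[wet→φ0] = [1, 1, 1]
r1 m[wet→φ2] = [1, 1, 1]
r1 m[rain→φ1] = [1, 1, 1]
r1 m[wind→φ0] = [1, 1, 1]
r1 m[wind→φ1] = [1, 1, 1]
r1 m[wind→φ3] = [1, 1, 1]
r2 m[φ0→wet] = [15, 17, 10]
r2 m[φ0→wind] = [12, 13, 17]
r2 m[φ1→rain] = [15, 10, 14]
r2 m[φ1→wind] = [9, 12, 18]
r2 m[φ2→wet] = [9, 1, 5]
r2 m[φ3→wind] = [5, 3, 6]
r2 m[wet→φ0] = [9, 1, 5]
r2 m[wet→φ2] = [15, 17, 10]
r2 m[rain→φ1] = [1, 1, 1]
r2 m[wind→φ0] = [45, 36, 108]
r2 m[wind→φ1] = [60, 39, 102]
r2 m[wind→φ3] = [108, 156, 306]
r3 m[φ0→wet] = [1170, 1215, 459]
r3 m[φ0→wind] = [72, 45, 85]
r3 m[φ1→rain] = [1173, 915, 756]
r3 m[φ1→wind] = [9, 12, 18]
r3 m[φ2→wet] = [9, 1, 5]
r3 m[φ3→wind] = [5, 3, 6]
r3 m[wet→φ0] = [9, 1, 5]
r3 m[wet→φ2] = [15, 17, 10]
r3 m[rain→φ1] = [1, 1, 1]
r3 m[wind→φ0] = [45, 36, 108]
r3 m[wind→φ1] = [60, 39, 102]
r3 m[wind→φ3] = [108, 156, 306]
r4 m[φ0→wet] = [1170, 1215, 459]
r4 m[φ0→wind] = [72, 45, 85]
r4 m[φ1→rain] = [1173, 915, 756]
r4 m[φ1→wind] = [9, 12, 18]
r4 m[φ2→wet] = [9, 1, 5]
r4 m[φ3→wind] = [5, 3, 6]
r4 m[wet→φ0] = [9, 1, 5]
r4 m[wet→φ2] = [1170, 1215, 459]
r4 m[rain→φ1] = [1, 1, 1]
r4 m[wind→φ0] = [45, 36, 108]
r4 m[wind→φ1] = [360, 135, 510]
r4 m[wind→φ3] = [648, 540, 1530]
r5 m[φ0→wet] = [1170, 1215, 459]
r5 m[φ0→wind] = [72, 45, 85]
r5 m[φ1→rain] = [5625, 4575, 3840]
r5 m[φ1→wind] = [9, 12, 18]
r5 m[φ2→wet] = [9, 1, 5]
r5 m[φ3→wind] = [5, 3, 6]
r5 m[wet→φ0] = [9, 1, 5]
r5 m[wet→φ2] = [1170, 1215, 459]
r5 m[rain→φ1] = [1, 1, 1]
r5 m[wind→φ0] = [45, 36, 108]
r5 m[wind→φ1] = [360, 135, 510]
r5 m[wind→φ3] = [648, 540, 1530]
r6 m[φ0→wet] = [1170, 1215, 459]
r6 m[φ0→wind] = [72, 45, 85]
r6 m[φ1→rain] = [5625, 4575, 3840]
r6 m[φ1→wind] = [9, 12, 18]
r6 m[φ2→wet] = [9, 1, 5]
r6 m[φ3→wind] = [5, 3, 6]
r6 m[wet→φ0] = [9, 1, 5]
r6 m[wet→φ2] = [1170, 1215, 459]
r6 m[rain→φ1] = [1, 1, 1]
r6 m[wind→φ0] = [45, 36, 108]
r6 m[wind→φ1] = [360, 135, 510]
r6 m[wind→φ3] = [648, 540, 1530]
fixed point reached at round 6
b[wind] = ⊗ incoming = [3240, 1620, 9180]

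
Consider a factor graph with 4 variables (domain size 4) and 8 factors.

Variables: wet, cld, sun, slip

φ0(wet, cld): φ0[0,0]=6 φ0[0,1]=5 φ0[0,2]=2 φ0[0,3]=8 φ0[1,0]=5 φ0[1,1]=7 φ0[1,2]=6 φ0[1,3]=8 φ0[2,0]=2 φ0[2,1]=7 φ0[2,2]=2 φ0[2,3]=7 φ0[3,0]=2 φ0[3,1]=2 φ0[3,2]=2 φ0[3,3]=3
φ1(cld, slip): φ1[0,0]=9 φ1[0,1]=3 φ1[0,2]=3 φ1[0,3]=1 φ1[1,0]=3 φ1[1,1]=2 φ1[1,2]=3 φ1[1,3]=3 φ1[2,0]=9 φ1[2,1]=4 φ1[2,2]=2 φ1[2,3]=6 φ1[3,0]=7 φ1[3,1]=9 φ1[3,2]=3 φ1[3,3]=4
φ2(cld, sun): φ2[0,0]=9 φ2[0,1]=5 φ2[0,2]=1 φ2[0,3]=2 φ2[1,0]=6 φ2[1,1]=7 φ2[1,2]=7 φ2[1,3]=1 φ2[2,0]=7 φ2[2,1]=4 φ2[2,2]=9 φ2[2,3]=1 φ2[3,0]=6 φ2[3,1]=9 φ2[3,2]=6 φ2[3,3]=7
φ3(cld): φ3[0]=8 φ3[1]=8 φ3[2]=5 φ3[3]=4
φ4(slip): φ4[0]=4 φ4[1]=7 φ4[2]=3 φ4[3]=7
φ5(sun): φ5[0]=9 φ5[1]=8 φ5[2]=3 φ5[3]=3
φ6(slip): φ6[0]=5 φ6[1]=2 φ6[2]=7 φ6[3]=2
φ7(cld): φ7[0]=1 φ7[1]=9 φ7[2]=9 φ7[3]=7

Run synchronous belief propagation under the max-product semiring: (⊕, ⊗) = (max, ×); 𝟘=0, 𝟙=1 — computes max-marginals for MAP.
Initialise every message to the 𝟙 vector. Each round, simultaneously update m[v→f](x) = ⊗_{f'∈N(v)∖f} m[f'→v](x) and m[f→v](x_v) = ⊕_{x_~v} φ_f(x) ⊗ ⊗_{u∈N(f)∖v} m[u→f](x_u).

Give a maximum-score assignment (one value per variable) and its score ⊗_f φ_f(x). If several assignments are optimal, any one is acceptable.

assignment: (wet=1, cld=2, sun=0, slip=0); score = 3061800

init: all messages = 𝟙 over 4 values
r1 m[φ0→wet] = [8, 8, 7, 3]
r1 m[φ0→cld] = [6, 7, 6, 8]
r1 m[φ1→cld] = [9, 3, 9, 9]
r1 m[φ1→slip] = [9, 9, 3, 6]
r1 m[φ2→cld] = [9, 7, 9, 9]
r1 m[φ2→sun] = [9, 9, 9, 7]
r1 m[φ3→cld] = [8, 8, 5, 4]
r1 m[φ4→slip] = [4, 7, 3, 7]
r1 m[φ5→sun] = [9, 8, 3, 3]
r1 m[φ6→slip] = [5, 2, 7, 2]
r1 m[φ7→cld] = [1, 9, 9, 7]
r1 m[wet→φ0] = [1, 1, 1, 1]
r1 m[cld→φ0] = [1, 1, 1, 1]
r1 m[cld→φ1] = [1, 1, 1, 1]
r1 m[cld→φ2] = [1, 1, 1, 1]
r1 m[cld→φ3] = [1, 1, 1, 1]
r1 m[cld→φ7] = [1, 1, 1, 1]
r1 m[sun→φ2] = [1, 1, 1, 1]
r1 m[sun→φ5] = [1, 1, 1, 1]
r1 m[slip→φ1] = [1, 1, 1, 1]
r1 m[slip→φ4] = [1, 1, 1, 1]
r1 m[slip→φ6] = [1, 1, 1, 1]
r2 m[φ0→wet] = [8, 8, 7, 3]
r2 m[φ0→cld] = [6, 7, 6, 8]
r2 m[φ1→cld] = [9, 3, 9, 9]
r2 m[φ1→slip] = [9, 9, 3, 6]
r2 m[φ2→cld] = [9, 7, 9, 9]
r2 m[φ2→sun] = [9, 9, 9, 7]
r2 m[φ3→cld] = [8, 8, 5, 4]
r2 m[φ4→slip] = [4, 7, 3, 7]
r2 m[φ5→sun] = [9, 8, 3, 3]
r2 m[φ6→slip] = [5, 2, 7, 2]
r2 m[φ7→cld] = [1, 9, 9, 7]
r2 m[wet→φ0] = [1, 1, 1, 1]
r2 m[cld→φ0] = [648, 1512, 3645, 2268]
r2 m[cld→φ1] = [432, 3528, 2430, 2016]
r2 m[cld→φ2] = [432, 1512, 2430, 2016]
r2 m[cld→φ3] = [486, 1323, 4374, 4536]
r2 m[cld→φ7] = [3888, 1176, 2430, 2592]
r2 m[sun→φ2] = [9, 8, 3, 3]
r2 m[sun→φ5] = [9, 9, 9, 7]
r2 m[slip→φ1] = [20, 14, 21, 14]
r2 m[slip→φ4] = [45, 18, 21, 12]
r2 m[slip→φ6] = [36, 63, 9, 42]
r3 m[φ0→wet] = [18144, 21870, 15876, 7290]
r3 m[φ0→cld] = [6, 7, 6, 8]
r3 m[φ1→cld] = [180, 63, 180, 140]
r3 m[φ1→slip] = [21870, 18144, 10584, 14580]
r3 m[φ2→cld] = [81, 56, 63, 72]
r3 m[φ2→sun] = [17010, 18144, 21870, 14112]
r3 m[φ3→cld] = [8, 8, 5, 4]
r3 m[φ4→slip] = [4, 7, 3, 7]
r3 m[φ5→sun] = [9, 8, 3, 3]
r3 m[φ6→slip] = [5, 2, 7, 2]
r3 m[φ7→cld] = [1, 9, 9, 7]
r3 m[wet→φ0] = [1, 1, 1, 1]
r3 m[cld→φ0] = [648, 1512, 3645, 2268]
r3 m[cld→φ1] = [432, 3528, 2430, 2016]
r3 m[cld→φ2] = [432, 1512, 2430, 2016]
r3 m[cld→φ3] = [486, 1323, 4374, 4536]
r3 m[cld→φ7] = [3888, 1176, 2430, 2592]
r3 m[sun→φ2] = [9, 8, 3, 3]
r3 m[sun→φ5] = [9, 9, 9, 7]
r3 m[slip→φ1] = [20, 14, 21, 14]
r3 m[slip→φ4] = [45, 18, 21, 12]
r3 m[slip→φ6] = [36, 63, 9, 42]
r4 m[φ0→wet] = [18144, 21870, 15876, 7290]
r4 m[φ0→cld] = [6, 7, 6, 8]
r4 m[φ1→cld] = [180, 63, 180, 140]
r4 m[φ1→slip] = [21870, 18144, 10584, 14580]
r4 m[φ2→cld] = [81, 56, 63, 72]
r4 m[φ2→sun] = [17010, 18144, 21870, 14112]
r4 m[φ3→cld] = [8, 8, 5, 4]
r4 m[φ4→slip] = [4, 7, 3, 7]
r4 m[φ5→sun] = [9, 8, 3, 3]
r4 m[φ6→slip] = [5, 2, 7, 2]
r4 m[φ7→cld] = [1, 9, 9, 7]
r4 m[wet→φ0] = [1, 1, 1, 1]
r4 m[cld→φ0] = [116640, 254016, 510300, 282240]
r4 m[cld→φ1] = [3888, 28224, 17010, 16128]
r4 m[cld→φ2] = [8640, 31752, 48600, 31360]
r4 m[cld→φ3] = [87480, 222264, 612360, 564480]
r4 m[cld→φ7] = [699840, 197568, 340200, 322560]
r4 m[sun→φ2] = [9, 8, 3, 3]
r4 m[sun→φ5] = [17010, 18144, 21870, 14112]
r4 m[slip→φ1] = [20, 14, 21, 14]
r4 m[slip→φ4] = [109350, 36288, 74088, 29160]
r4 m[slip→φ6] = [87480, 127008, 31752, 102060]
r5 m[φ0→wet] = [2257920, 3061800, 1975680, 1020600]
r5 m[φ0→cld] = [6, 7, 6, 8]
r5 m[φ1→cld] = [180, 63, 180, 140]
r5 m[φ1→slip] = [153090, 145152, 84672, 102060]
r5 m[φ2→cld] = [81, 56, 63, 72]
r5 m[φ2→sun] = [340200, 282240, 437400, 219520]
r5 m[φ3→cld] = [8, 8, 5, 4]
r5 m[φ4→slip] = [4, 7, 3, 7]
r5 m[φ5→sun] = [9, 8, 3, 3]
r5 m[φ6→slip] = [5, 2, 7, 2]
r5 m[φ7→cld] = [1, 9, 9, 7]
r5 m[wet→φ0] = [1, 1, 1, 1]
r5 m[cld→φ0] = [116640, 254016, 510300, 282240]
r5 m[cld→φ1] = [3888, 28224, 17010, 16128]
r5 m[cld→φ2] = [8640, 31752, 48600, 31360]
r5 m[cld→φ3] = [87480, 222264, 612360, 564480]
r5 m[cld→φ7] = [699840, 197568, 340200, 322560]
r5 m[sun→φ2] = [9, 8, 3, 3]
r5 m[sun→φ5] = [17010, 18144, 21870, 14112]
r5 m[slip→φ1] = [20, 14, 21, 14]
r5 m[slip→φ4] = [109350, 36288, 74088, 29160]
r5 m[slip→φ6] = [87480, 127008, 31752, 102060]
r6 m[φ0→wet] = [2257920, 3061800, 1975680, 1020600]
r6 m[φ0→cld] = [6, 7, 6, 8]
r6 m[φ1→cld] = [180, 63, 180, 140]
r6 m[φ1→slip] = [153090, 145152, 84672, 102060]
r6 m[φ2→cld] = [81, 56, 63, 72]
r6 m[φ2→sun] = [340200, 282240, 437400, 219520]
r6 m[φ3→cld] = [8, 8, 5, 4]
r6 m[φ4→slip] = [4, 7, 3, 7]
r6 m[φ5→sun] = [9, 8, 3, 3]
r6 m[φ6→slip] = [5, 2, 7, 2]
r6 m[φ7→cld] = [1, 9, 9, 7]
r6 m[wet→φ0] = [1, 1, 1, 1]
r6 m[cld→φ0] = [116640, 254016, 510300, 282240]
r6 m[cld→φ1] = [3888, 28224, 17010, 16128]
r6 m[cld→φ2] = [8640, 31752, 48600, 31360]
r6 m[cld→φ3] = [87480, 222264, 612360, 564480]
r6 m[cld→φ7] = [699840, 197568, 340200, 322560]
r6 m[sun→φ2] = [9, 8, 3, 3]
r6 m[sun→φ5] = [340200, 282240, 437400, 219520]
r6 m[slip→φ1] = [20, 14, 21, 14]
r6 m[slip→φ4] = [765450, 290304, 592704, 204120]
r6 m[slip→φ6] = [612360, 1016064, 254016, 714420]
r7 m[φ0→wet] = [2257920, 3061800, 1975680, 1020600]
r7 m[φ0→cld] = [6, 7, 6, 8]
r7 m[φ1→cld] = [180, 63, 180, 140]
r7 m[φ1→slip] = [153090, 145152, 84672, 102060]
r7 m[φ2→cld] = [81, 56, 63, 72]
r7 m[φ2→sun] = [340200, 282240, 437400, 219520]
r7 m[φ3→cld] = [8, 8, 5, 4]
r7 m[φ4→slip] = [4, 7, 3, 7]
r7 m[φ5→sun] = [9, 8, 3, 3]
r7 m[φ6→slip] = [5, 2, 7, 2]
r7 m[φ7→cld] = [1, 9, 9, 7]
r7 m[wet→φ0] = [1, 1, 1, 1]
r7 m[cld→φ0] = [116640, 254016, 510300, 282240]
r7 m[cld→φ1] = [3888, 28224, 17010, 16128]
r7 m[cld→φ2] = [8640, 31752, 48600, 31360]
r7 m[cld→φ3] = [87480, 222264, 612360, 564480]
r7 m[cld→φ7] = [699840, 197568, 340200, 322560]
r7 m[sun→φ2] = [9, 8, 3, 3]
r7 m[sun→φ5] = [340200, 282240, 437400, 219520]
r7 m[slip→φ1] = [20, 14, 21, 14]
r7 m[slip→φ4] = [765450, 290304, 592704, 204120]
r7 m[slip→φ6] = [612360, 1016064, 254016, 714420]
fixed point reached at round 7
traceback from wet: (wet=1, cld=2, sun=0, slip=0), score=3061800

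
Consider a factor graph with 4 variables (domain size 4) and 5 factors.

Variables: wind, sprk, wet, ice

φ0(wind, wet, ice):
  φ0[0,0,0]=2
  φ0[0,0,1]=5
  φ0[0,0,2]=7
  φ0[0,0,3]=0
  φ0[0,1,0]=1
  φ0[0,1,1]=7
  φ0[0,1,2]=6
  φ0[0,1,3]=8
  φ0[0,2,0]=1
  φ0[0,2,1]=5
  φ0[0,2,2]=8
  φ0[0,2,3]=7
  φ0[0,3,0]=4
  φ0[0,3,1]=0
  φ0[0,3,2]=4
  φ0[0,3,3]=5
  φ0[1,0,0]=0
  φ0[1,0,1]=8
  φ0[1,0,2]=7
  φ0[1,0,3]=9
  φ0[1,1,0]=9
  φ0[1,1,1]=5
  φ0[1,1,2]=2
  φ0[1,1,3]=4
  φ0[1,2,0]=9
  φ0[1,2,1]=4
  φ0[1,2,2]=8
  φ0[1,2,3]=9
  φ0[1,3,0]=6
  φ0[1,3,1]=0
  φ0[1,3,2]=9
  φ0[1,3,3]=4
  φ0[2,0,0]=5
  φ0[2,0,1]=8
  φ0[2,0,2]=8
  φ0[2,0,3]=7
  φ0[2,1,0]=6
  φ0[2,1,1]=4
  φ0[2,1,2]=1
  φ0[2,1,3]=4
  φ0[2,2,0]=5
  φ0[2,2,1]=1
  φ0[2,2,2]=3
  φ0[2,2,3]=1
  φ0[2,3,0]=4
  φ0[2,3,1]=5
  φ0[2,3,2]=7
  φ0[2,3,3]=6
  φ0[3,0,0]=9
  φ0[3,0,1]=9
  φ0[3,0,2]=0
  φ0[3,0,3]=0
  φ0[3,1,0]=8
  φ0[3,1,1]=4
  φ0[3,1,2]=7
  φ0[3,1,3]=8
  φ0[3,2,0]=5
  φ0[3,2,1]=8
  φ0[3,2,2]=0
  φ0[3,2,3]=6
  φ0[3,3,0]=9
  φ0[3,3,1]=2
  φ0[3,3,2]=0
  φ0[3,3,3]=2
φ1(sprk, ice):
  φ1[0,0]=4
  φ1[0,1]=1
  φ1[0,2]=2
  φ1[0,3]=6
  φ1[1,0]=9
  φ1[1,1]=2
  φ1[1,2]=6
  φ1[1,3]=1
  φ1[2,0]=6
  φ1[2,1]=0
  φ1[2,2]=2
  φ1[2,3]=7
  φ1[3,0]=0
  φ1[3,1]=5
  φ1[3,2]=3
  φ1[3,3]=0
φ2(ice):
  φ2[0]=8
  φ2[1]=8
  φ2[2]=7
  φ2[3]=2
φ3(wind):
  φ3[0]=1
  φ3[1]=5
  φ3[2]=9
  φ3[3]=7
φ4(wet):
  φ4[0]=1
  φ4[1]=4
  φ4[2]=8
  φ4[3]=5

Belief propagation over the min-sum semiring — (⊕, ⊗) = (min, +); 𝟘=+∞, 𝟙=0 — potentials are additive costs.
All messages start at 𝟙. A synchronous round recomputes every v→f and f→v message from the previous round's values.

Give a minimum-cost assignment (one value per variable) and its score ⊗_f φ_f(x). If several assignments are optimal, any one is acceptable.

init: all messages = 𝟙 over 4 values
r1 m[φ0→wind] = [0, 0, 1, 0]
r1 m[φ0→wet] = [0, 1, 0, 0]
r1 m[φ0→ice] = [0, 0, 0, 0]
r1 m[φ1→sprk] = [1, 1, 0, 0]
r1 m[φ1→ice] = [0, 0, 2, 0]
r1 m[φ2→ice] = [8, 8, 7, 2]
r1 m[φ3→wind] = [1, 5, 9, 7]
r1 m[φ4→wet] = [1, 4, 8, 5]
r1 m[wind→φ0] = [0, 0, 0, 0]
r1 m[wind→φ3] = [0, 0, 0, 0]
r1 m[sprk→φ1] = [0, 0, 0, 0]
r1 m[wet→φ0] = [0, 0, 0, 0]
r1 m[wet→φ4] = [0, 0, 0, 0]
r1 m[ice→φ0] = [0, 0, 0, 0]
r1 m[ice→φ1] = [0, 0, 0, 0]
r1 m[ice→φ2] = [0, 0, 0, 0]
r2 m[φ0→wind] = [0, 0, 1, 0]
r2 m[φ0→wet] = [0, 1, 0, 0]
r2 m[φ0→ice] = [0, 0, 0, 0]
r2 m[φ1→sprk] = [1, 1, 0, 0]
r2 m[φ1→ice] = [0, 0, 2, 0]
r2 m[φ2→ice] = [8, 8, 7, 2]
r2 m[φ3→wind] = [1, 5, 9, 7]
r2 m[φ4→wet] = [1, 4, 8, 5]
r2 m[wind→φ0] = [1, 5, 9, 7]
r2 m[wind→φ3] = [0, 0, 1, 0]
r2 m[sprk→φ1] = [0, 0, 0, 0]
r2 m[wet→φ0] = [1, 4, 8, 5]
r2 m[wet→φ4] = [0, 1, 0, 0]
r2 m[ice→φ0] = [8, 8, 9, 2]
r2 m[ice→φ1] = [8, 8, 7, 2]
r2 m[ice→φ2] = [0, 0, 2, 0]
r3 m[φ0→wind] = [3, 9, 10, 3]
r3 m[φ0→wet] = [3, 10, 10, 8]
r3 m[φ0→ice] = [4, 6, 8, 2]
r3 m[φ1→sprk] = [8, 3, 8, 2]
r3 m[φ1→ice] = [0, 0, 2, 0]
r3 m[φ2→ice] = [8, 8, 7, 2]
r3 m[φ3→wind] = [1, 5, 9, 7]
r3 m[φ4→wet] = [1, 4, 8, 5]
r3 m[wind→φ0] = [1, 5, 9, 7]
r3 m[wind→φ3] = [0, 0, 1, 0]
r3 m[sprk→φ1] = [0, 0, 0, 0]
r3 m[wet→φ0] = [1, 4, 8, 5]
r3 m[wet→φ4] = [0, 1, 0, 0]
r3 m[ice→φ0] = [8, 8, 9, 2]
r3 m[ice→φ1] = [8, 8, 7, 2]
r3 m[ice→φ2] = [0, 0, 2, 0]
r4 m[φ0→wind] = [3, 9, 10, 3]
r4 m[φ0→wet] = [3, 10, 10, 8]
r4 m[φ0→ice] = [4, 6, 8, 2]
r4 m[φ1→sprk] = [8, 3, 8, 2]
r4 m[φ1→ice] = [0, 0, 2, 0]
r4 m[φ2→ice] = [8, 8, 7, 2]
r4 m[φ3→wind] = [1, 5, 9, 7]
r4 m[φ4→wet] = [1, 4, 8, 5]
r4 m[wind→φ0] = [1, 5, 9, 7]
r4 m[wind→φ3] = [3, 9, 10, 3]
r4 m[sprk→φ1] = [0, 0, 0, 0]
r4 m[wet→φ0] = [1, 4, 8, 5]
r4 m[wet→φ4] = [3, 10, 10, 8]
r4 m[ice→φ0] = [8, 8, 9, 2]
r4 m[ice→φ1] = [12, 14, 15, 4]
r4 m[ice→φ2] = [4, 6, 10, 2]
r5 m[φ0→wind] = [3, 9, 10, 3]
r5 m[φ0→wet] = [3, 10, 10, 8]
r5 m[φ0→ice] = [4, 6, 8, 2]
r5 m[φ1→sprk] = [10, 5, 11, 4]
r5 m[φ1→ice] = [0, 0, 2, 0]
r5 m[φ2→ice] = [8, 8, 7, 2]
r5 m[φ3→wind] = [1, 5, 9, 7]
r5 m[φ4→wet] = [1, 4, 8, 5]
r5 m[wind→φ0] = [1, 5, 9, 7]
r5 m[wind→φ3] = [3, 9, 10, 3]
r5 m[sprk→φ1] = [0, 0, 0, 0]
r5 m[wet→φ0] = [1, 4, 8, 5]
r5 m[wet→φ4] = [3, 10, 10, 8]
r5 m[ice→φ0] = [8, 8, 9, 2]
r5 m[ice→φ1] = [12, 14, 15, 4]
r5 m[ice→φ2] = [4, 6, 10, 2]
r6 m[φ0→wind] = [3, 9, 10, 3]
r6 m[φ0→wet] = [3, 10, 10, 8]
r6 m[φ0→ice] = [4, 6, 8, 2]
r6 m[φ1→sprk] = [10, 5, 11, 4]
r6 m[φ1→ice] = [0, 0, 2, 0]
r6 m[φ2→ice] = [8, 8, 7, 2]
r6 m[φ3→wind] = [1, 5, 9, 7]
r6 m[φ4→wet] = [1, 4, 8, 5]
r6 m[wind→φ0] = [1, 5, 9, 7]
r6 m[wind→φ3] = [3, 9, 10, 3]
r6 m[sprk→φ1] = [0, 0, 0, 0]
r6 m[wet→φ0] = [1, 4, 8, 5]
r6 m[wet→φ4] = [3, 10, 10, 8]
r6 m[ice→φ0] = [8, 8, 9, 2]
r6 m[ice→φ1] = [12, 14, 15, 4]
r6 m[ice→φ2] = [4, 6, 10, 2]
fixed point reached at round 6
traceback from wind: (wind=0, sprk=3, wet=0, ice=3), score=4

assignment: (wind=0, sprk=3, wet=0, ice=3); score = 4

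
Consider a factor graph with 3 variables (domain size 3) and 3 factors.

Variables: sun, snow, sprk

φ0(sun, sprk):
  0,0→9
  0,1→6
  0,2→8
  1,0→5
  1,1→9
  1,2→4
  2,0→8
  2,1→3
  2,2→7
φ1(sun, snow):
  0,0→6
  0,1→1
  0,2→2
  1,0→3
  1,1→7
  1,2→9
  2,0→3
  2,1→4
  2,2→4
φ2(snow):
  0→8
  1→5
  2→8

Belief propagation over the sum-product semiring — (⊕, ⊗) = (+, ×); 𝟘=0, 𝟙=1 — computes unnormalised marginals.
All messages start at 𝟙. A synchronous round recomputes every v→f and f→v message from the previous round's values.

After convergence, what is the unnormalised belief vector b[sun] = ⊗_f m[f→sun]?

init: all messages = 𝟙 over 3 values
r1 m[φ0→sun] = [23, 18, 18]
r1 m[φ0→sprk] = [22, 18, 19]
r1 m[φ1→sun] = [9, 19, 11]
r1 m[φ1→snow] = [12, 12, 15]
r1 m[φ2→snow] = [8, 5, 8]
r1 m[sun→φ0] = [1, 1, 1]
r1 m[sun→φ1] = [1, 1, 1]
r1 m[snow→φ1] = [1, 1, 1]
r1 m[snow→φ2] = [1, 1, 1]
r1 m[sprk→φ0] = [1, 1, 1]
r2 m[φ0→sun] = [23, 18, 18]
r2 m[φ0→sprk] = [22, 18, 19]
r2 m[φ1→sun] = [9, 19, 11]
r2 m[φ1→snow] = [12, 12, 15]
r2 m[φ2→snow] = [8, 5, 8]
r2 m[sun→φ0] = [9, 19, 11]
r2 m[sun→φ1] = [23, 18, 18]
r2 m[snow→φ1] = [8, 5, 8]
r2 m[snow→φ2] = [12, 12, 15]
r2 m[sprk→φ0] = [1, 1, 1]
r3 m[φ0→sun] = [23, 18, 18]
r3 m[φ0→sprk] = [264, 258, 225]
r3 m[φ1→sun] = [69, 131, 76]
r3 m[φ1→snow] = [246, 221, 280]
r3 m[φ2→snow] = [8, 5, 8]
r3 m[sun→φ0] = [9, 19, 11]
r3 m[sun→φ1] = [23, 18, 18]
r3 m[snow→φ1] = [8, 5, 8]
r3 m[snow→φ2] = [12, 12, 15]
r3 m[sprk→φ0] = [1, 1, 1]
r4 m[φ0→sun] = [23, 18, 18]
r4 m[φ0→sprk] = [264, 258, 225]
r4 m[φ1→sun] = [69, 131, 76]
r4 m[φ1→snow] = [246, 221, 280]
r4 m[φ2→snow] = [8, 5, 8]
r4 m[sun→φ0] = [69, 131, 76]
r4 m[sun→φ1] = [23, 18, 18]
r4 m[snow→φ1] = [8, 5, 8]
r4 m[snow→φ2] = [246, 221, 280]
r4 m[sprk→φ0] = [1, 1, 1]
r5 m[φ0→sun] = [23, 18, 18]
r5 m[φ0→sprk] = [1884, 1821, 1608]
r5 m[φ1→sun] = [69, 131, 76]
r5 m[φ1→snow] = [246, 221, 280]
r5 m[φ2→snow] = [8, 5, 8]
r5 m[sun→φ0] = [69, 131, 76]
r5 m[sun→φ1] = [23, 18, 18]
r5 m[snow→φ1] = [8, 5, 8]
r5 m[snow→φ2] = [246, 221, 280]
r5 m[sprk→φ0] = [1, 1, 1]
r6 m[φ0→sun] = [23, 18, 18]
r6 m[φ0→sprk] = [1884, 1821, 1608]
r6 m[φ1→sun] = [69, 131, 76]
r6 m[φ1→snow] = [246, 221, 280]
r6 m[φ2→snow] = [8, 5, 8]
r6 m[sun→φ0] = [69, 131, 76]
r6 m[sun→φ1] = [23, 18, 18]
r6 m[snow→φ1] = [8, 5, 8]
r6 m[snow→φ2] = [246, 221, 280]
r6 m[sprk→φ0] = [1, 1, 1]
fixed point reached at round 6
b[sun] = ⊗ incoming = [1587, 2358, 1368]

b[sun] = [1587, 2358, 1368]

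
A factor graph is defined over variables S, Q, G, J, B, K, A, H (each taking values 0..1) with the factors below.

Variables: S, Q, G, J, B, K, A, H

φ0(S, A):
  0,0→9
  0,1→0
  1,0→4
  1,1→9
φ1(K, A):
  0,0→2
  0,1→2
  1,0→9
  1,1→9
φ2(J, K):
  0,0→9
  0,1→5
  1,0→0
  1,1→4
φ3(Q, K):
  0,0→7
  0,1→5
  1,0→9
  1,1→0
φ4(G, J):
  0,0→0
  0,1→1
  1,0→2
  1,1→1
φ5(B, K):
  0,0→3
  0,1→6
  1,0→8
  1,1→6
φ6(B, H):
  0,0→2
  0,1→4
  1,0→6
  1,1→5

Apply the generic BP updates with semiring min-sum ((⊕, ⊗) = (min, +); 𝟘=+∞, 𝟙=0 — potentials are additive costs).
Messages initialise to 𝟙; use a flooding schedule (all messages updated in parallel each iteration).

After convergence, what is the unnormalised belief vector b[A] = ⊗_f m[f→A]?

b[A] = [19, 15]

init: all messages = 𝟙 over 2 values
r1 m[φ0→S] = [0, 4]
r1 m[φ0→A] = [4, 0]
r1 m[φ1→K] = [2, 9]
r1 m[φ1→A] = [2, 2]
r1 m[φ2→J] = [5, 0]
r1 m[φ2→K] = [0, 4]
r1 m[φ3→Q] = [5, 0]
r1 m[φ3→K] = [7, 0]
r1 m[φ4→G] = [0, 1]
r1 m[φ4→J] = [0, 1]
r1 m[φ5→B] = [3, 6]
r1 m[φ5→K] = [3, 6]
r1 m[φ6→B] = [2, 5]
r1 m[φ6→H] = [2, 4]
r1 m[S→φ0] = [0, 0]
r1 m[Q→φ3] = [0, 0]
r1 m[G→φ4] = [0, 0]
r1 m[J→φ2] = [0, 0]
r1 m[J→φ4] = [0, 0]
r1 m[B→φ5] = [0, 0]
r1 m[B→φ6] = [0, 0]
r1 m[K→φ1] = [0, 0]
r1 m[K→φ2] = [0, 0]
r1 m[K→φ3] = [0, 0]
r1 m[K→φ5] = [0, 0]
r1 m[A→φ0] = [0, 0]
r1 m[A→φ1] = [0, 0]
r1 m[H→φ6] = [0, 0]
r2 m[φ0→S] = [0, 4]
r2 m[φ0→A] = [4, 0]
r2 m[φ1→K] = [2, 9]
r2 m[φ1→A] = [2, 2]
r2 m[φ2→J] = [5, 0]
r2 m[φ2→K] = [0, 4]
r2 m[φ3→Q] = [5, 0]
r2 m[φ3→K] = [7, 0]
r2 m[φ4→G] = [0, 1]
r2 m[φ4→J] = [0, 1]
r2 m[φ5→B] = [3, 6]
r2 m[φ5→K] = [3, 6]
r2 m[φ6→B] = [2, 5]
r2 m[φ6→H] = [2, 4]
r2 m[S→φ0] = [0, 0]
r2 m[Q→φ3] = [0, 0]
r2 m[G→φ4] = [0, 0]
r2 m[J→φ2] = [0, 1]
r2 m[J→φ4] = [5, 0]
r2 m[B→φ5] = [2, 5]
r2 m[B→φ6] = [3, 6]
r2 m[K→φ1] = [10, 10]
r2 m[K→φ2] = [12, 15]
r2 m[K→φ3] = [5, 19]
r2 m[K→φ5] = [9, 13]
r2 m[A→φ0] = [2, 2]
r2 m[A→φ1] = [4, 0]
r2 m[H→φ6] = [0, 0]
r3 m[φ0→S] = [2, 6]
r3 m[φ0→A] = [4, 0]
r3 m[φ1→K] = [2, 9]
r3 m[φ1→A] = [12, 12]
r3 m[φ2→J] = [20, 12]
r3 m[φ2→K] = [1, 5]
r3 m[φ3→Q] = [12, 14]
r3 m[φ3→K] = [7, 0]
r3 m[φ4→G] = [1, 1]
r3 m[φ4→J] = [0, 1]
r3 m[φ5→B] = [12, 17]
r3 m[φ5→K] = [5, 8]
r3 m[φ6→B] = [2, 5]
r3 m[φ6→H] = [5, 7]
r3 m[S→φ0] = [0, 0]
r3 m[Q→φ3] = [0, 0]
r3 m[G→φ4] = [0, 0]
r3 m[J→φ2] = [0, 1]
r3 m[J→φ4] = [5, 0]
r3 m[B→φ5] = [2, 5]
r3 m[B→φ6] = [3, 6]
r3 m[K→φ1] = [10, 10]
r3 m[K→φ2] = [12, 15]
r3 m[K→φ3] = [5, 19]
r3 m[K→φ5] = [9, 13]
r3 m[A→φ0] = [2, 2]
r3 m[A→φ1] = [4, 0]
r3 m[H→φ6] = [0, 0]
r4 m[φ0→S] = [2, 6]
r4 m[φ0→A] = [4, 0]
r4 m[φ1→K] = [2, 9]
r4 m[φ1→A] = [12, 12]
r4 m[φ2→J] = [20, 12]
r4 m[φ2→K] = [1, 5]
r4 m[φ3→Q] = [12, 14]
r4 m[φ3→K] = [7, 0]
r4 m[φ4→G] = [1, 1]
r4 m[φ4→J] = [0, 1]
r4 m[φ5→B] = [12, 17]
r4 m[φ5→K] = [5, 8]
r4 m[φ6→B] = [2, 5]
r4 m[φ6→H] = [5, 7]
r4 m[S→φ0] = [0, 0]
r4 m[Q→φ3] = [0, 0]
r4 m[G→φ4] = [0, 0]
r4 m[J→φ2] = [0, 1]
r4 m[J→φ4] = [20, 12]
r4 m[B→φ5] = [2, 5]
r4 m[B→φ6] = [12, 17]
r4 m[K→φ1] = [13, 13]
r4 m[K→φ2] = [14, 17]
r4 m[K→φ3] = [8, 22]
r4 m[K→φ5] = [10, 14]
r4 m[A→φ0] = [12, 12]
r4 m[A→φ1] = [4, 0]
r4 m[H→φ6] = [0, 0]
r5 m[φ0→S] = [12, 16]
r5 m[φ0→A] = [4, 0]
r5 m[φ1→K] = [2, 9]
r5 m[φ1→A] = [15, 15]
r5 m[φ2→J] = [22, 14]
r5 m[φ2→K] = [1, 5]
r5 m[φ3→Q] = [15, 17]
r5 m[φ3→K] = [7, 0]
r5 m[φ4→G] = [13, 13]
r5 m[φ4→J] = [0, 1]
r5 m[φ5→B] = [13, 18]
r5 m[φ5→K] = [5, 8]
r5 m[φ6→B] = [2, 5]
r5 m[φ6→H] = [14, 16]
r5 m[S→φ0] = [0, 0]
r5 m[Q→φ3] = [0, 0]
r5 m[G→φ4] = [0, 0]
r5 m[J→φ2] = [0, 1]
r5 m[J→φ4] = [20, 12]
r5 m[B→φ5] = [2, 5]
r5 m[B→φ6] = [12, 17]
r5 m[K→φ1] = [13, 13]
r5 m[K→φ2] = [14, 17]
r5 m[K→φ3] = [8, 22]
r5 m[K→φ5] = [10, 14]
r5 m[A→φ0] = [12, 12]
r5 m[A→φ1] = [4, 0]
r5 m[H→φ6] = [0, 0]
r6 m[φ0→S] = [12, 16]
r6 m[φ0→A] = [4, 0]
r6 m[φ1→K] = [2, 9]
r6 m[φ1→A] = [15, 15]
r6 m[φ2→J] = [22, 14]
r6 m[φ2→K] = [1, 5]
r6 m[φ3→Q] = [15, 17]
r6 m[φ3→K] = [7, 0]
r6 m[φ4→G] = [13, 13]
r6 m[φ4→J] = [0, 1]
r6 m[φ5→B] = [13, 18]
r6 m[φ5→K] = [5, 8]
r6 m[φ6→B] = [2, 5]
r6 m[φ6→H] = [14, 16]
r6 m[S→φ0] = [0, 0]
r6 m[Q→φ3] = [0, 0]
r6 m[G→φ4] = [0, 0]
r6 m[J→φ2] = [0, 1]
r6 m[J→φ4] = [22, 14]
r6 m[B→φ5] = [2, 5]
r6 m[B→φ6] = [13, 18]
r6 m[K→φ1] = [13, 13]
r6 m[K→φ2] = [14, 17]
r6 m[K→φ3] = [8, 22]
r6 m[K→φ5] = [10, 14]
r6 m[A→φ0] = [15, 15]
r6 m[A→φ1] = [4, 0]
r6 m[H→φ6] = [0, 0]
r7 m[φ0→S] = [15, 19]
r7 m[φ0→A] = [4, 0]
r7 m[φ1→K] = [2, 9]
r7 m[φ1→A] = [15, 15]
r7 m[φ2→J] = [22, 14]
r7 m[φ2→K] = [1, 5]
r7 m[φ3→Q] = [15, 17]
r7 m[φ3→K] = [7, 0]
r7 m[φ4→G] = [15, 15]
r7 m[φ4→J] = [0, 1]
r7 m[φ5→B] = [13, 18]
r7 m[φ5→K] = [5, 8]
r7 m[φ6→B] = [2, 5]
r7 m[φ6→H] = [15, 17]
r7 m[S→φ0] = [0, 0]
r7 m[Q→φ3] = [0, 0]
r7 m[G→φ4] = [0, 0]
r7 m[J→φ2] = [0, 1]
r7 m[J→φ4] = [22, 14]
r7 m[B→φ5] = [2, 5]
r7 m[B→φ6] = [13, 18]
r7 m[K→φ1] = [13, 13]
r7 m[K→φ2] = [14, 17]
r7 m[K→φ3] = [8, 22]
r7 m[K→φ5] = [10, 14]
r7 m[A→φ0] = [15, 15]
r7 m[A→φ1] = [4, 0]
r7 m[H→φ6] = [0, 0]
r8 m[φ0→S] = [15, 19]
r8 m[φ0→A] = [4, 0]
r8 m[φ1→K] = [2, 9]
r8 m[φ1→A] = [15, 15]
r8 m[φ2→J] = [22, 14]
r8 m[φ2→K] = [1, 5]
r8 m[φ3→Q] = [15, 17]
r8 m[φ3→K] = [7, 0]
r8 m[φ4→G] = [15, 15]
r8 m[φ4→J] = [0, 1]
r8 m[φ5→B] = [13, 18]
r8 m[φ5→K] = [5, 8]
r8 m[φ6→B] = [2, 5]
r8 m[φ6→H] = [15, 17]
r8 m[S→φ0] = [0, 0]
r8 m[Q→φ3] = [0, 0]
r8 m[G→φ4] = [0, 0]
r8 m[J→φ2] = [0, 1]
r8 m[J→φ4] = [22, 14]
r8 m[B→φ5] = [2, 5]
r8 m[B→φ6] = [13, 18]
r8 m[K→φ1] = [13, 13]
r8 m[K→φ2] = [14, 17]
r8 m[K→φ3] = [8, 22]
r8 m[K→φ5] = [10, 14]
r8 m[A→φ0] = [15, 15]
r8 m[A→φ1] = [4, 0]
r8 m[H→φ6] = [0, 0]
fixed point reached at round 8
b[A] = ⊗ incoming = [19, 15]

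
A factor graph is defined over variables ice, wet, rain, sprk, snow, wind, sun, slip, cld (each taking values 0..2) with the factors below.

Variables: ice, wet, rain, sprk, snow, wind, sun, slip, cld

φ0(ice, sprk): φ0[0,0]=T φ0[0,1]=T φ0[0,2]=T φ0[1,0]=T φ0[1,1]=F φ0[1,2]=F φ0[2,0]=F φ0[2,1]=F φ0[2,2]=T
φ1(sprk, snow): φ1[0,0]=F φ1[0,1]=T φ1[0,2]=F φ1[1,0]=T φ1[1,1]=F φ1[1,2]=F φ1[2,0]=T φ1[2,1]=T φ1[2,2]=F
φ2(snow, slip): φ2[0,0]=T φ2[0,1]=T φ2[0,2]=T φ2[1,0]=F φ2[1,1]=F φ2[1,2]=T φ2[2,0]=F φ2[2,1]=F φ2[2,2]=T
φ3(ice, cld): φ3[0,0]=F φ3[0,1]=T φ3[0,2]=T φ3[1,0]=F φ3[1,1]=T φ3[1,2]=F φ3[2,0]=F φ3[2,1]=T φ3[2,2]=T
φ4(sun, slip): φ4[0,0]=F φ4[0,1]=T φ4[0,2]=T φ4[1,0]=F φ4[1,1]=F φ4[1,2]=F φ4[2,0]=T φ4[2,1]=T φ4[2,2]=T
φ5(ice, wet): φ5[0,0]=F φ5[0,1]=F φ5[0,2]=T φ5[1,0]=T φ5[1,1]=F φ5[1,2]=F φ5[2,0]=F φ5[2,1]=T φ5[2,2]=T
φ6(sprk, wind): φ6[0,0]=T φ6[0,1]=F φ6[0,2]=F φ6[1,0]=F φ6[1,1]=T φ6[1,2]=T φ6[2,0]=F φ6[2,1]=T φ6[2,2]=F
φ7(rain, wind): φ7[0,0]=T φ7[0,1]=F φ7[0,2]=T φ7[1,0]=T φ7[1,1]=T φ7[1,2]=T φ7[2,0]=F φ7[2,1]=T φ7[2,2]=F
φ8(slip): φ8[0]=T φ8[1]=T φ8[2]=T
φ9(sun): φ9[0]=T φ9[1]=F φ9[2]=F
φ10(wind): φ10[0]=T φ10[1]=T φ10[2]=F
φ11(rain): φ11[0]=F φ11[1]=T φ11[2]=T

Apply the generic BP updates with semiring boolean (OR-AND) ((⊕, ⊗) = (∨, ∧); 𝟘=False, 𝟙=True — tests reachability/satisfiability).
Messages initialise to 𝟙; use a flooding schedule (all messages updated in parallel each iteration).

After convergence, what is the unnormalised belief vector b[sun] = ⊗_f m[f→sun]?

init: all messages = 𝟙 over 3 values
r1 m[φ0→ice] = [T, T, T]
r1 m[φ0→sprk] = [T, T, T]
r1 m[φ1→sprk] = [T, T, T]
r1 m[φ1→snow] = [T, T, F]
r1 m[φ2→snow] = [T, T, T]
r1 m[φ2→slip] = [T, T, T]
r1 m[φ3→ice] = [T, T, T]
r1 m[φ3→cld] = [F, T, T]
r1 m[φ4→sun] = [T, F, T]
r1 m[φ4→slip] = [T, T, T]
r1 m[φ5→ice] = [T, T, T]
r1 m[φ5→wet] = [T, T, T]
r1 m[φ6→sprk] = [T, T, T]
r1 m[φ6→wind] = [T, T, T]
r1 m[φ7→rain] = [T, T, T]
r1 m[φ7→wind] = [T, T, T]
r1 m[φ8→slip] = [T, T, T]
r1 m[φ9→sun] = [T, F, F]
r1 m[φ10→wind] = [T, T, F]
r1 m[φ11→rain] = [F, T, T]
r1 m[ice→φ0] = [T, T, T]
r1 m[ice→φ3] = [T, T, T]
r1 m[ice→φ5] = [T, T, T]
r1 m[wet→φ5] = [T, T, T]
r1 m[rain→φ7] = [T, T, T]
r1 m[rain→φ11] = [T, T, T]
r1 m[sprk→φ0] = [T, T, T]
r1 m[sprk→φ1] = [T, T, T]
r1 m[sprk→φ6] = [T, T, T]
r1 m[snow→φ1] = [T, T, T]
r1 m[snow→φ2] = [T, T, T]
r1 m[wind→φ6] = [T, T, T]
r1 m[wind→φ7] = [T, T, T]
r1 m[wind→φ10] = [T, T, T]
r1 m[sun→φ4] = [T, T, T]
r1 m[sun→φ9] = [T, T, T]
r1 m[slip→φ2] = [T, T, T]
r1 m[slip→φ4] = [T, T, T]
r1 m[slip→φ8] = [T, T, T]
r1 m[cld→φ3] = [T, T, T]
r2 m[φ0→ice] = [T, T, T]
r2 m[φ0→sprk] = [T, T, T]
r2 m[φ1→sprk] = [T, T, T]
r2 m[φ1→snow] = [T, T, F]
r2 m[φ2→snow] = [T, T, T]
r2 m[φ2→slip] = [T, T, T]
r2 m[φ3→ice] = [T, T, T]
r2 m[φ3→cld] = [F, T, T]
r2 m[φ4→sun] = [T, F, T]
r2 m[φ4→slip] = [T, T, T]
r2 m[φ5→ice] = [T, T, T]
r2 m[φ5→wet] = [T, T, T]
r2 m[φ6→sprk] = [T, T, T]
r2 m[φ6→wind] = [T, T, T]
r2 m[φ7→rain] = [T, T, T]
r2 m[φ7→wind] = [T, T, T]
r2 m[φ8→slip] = [T, T, T]
r2 m[φ9→sun] = [T, F, F]
r2 m[φ10→wind] = [T, T, F]
r2 m[φ11→rain] = [F, T, T]
r2 m[ice→φ0] = [T, T, T]
r2 m[ice→φ3] = [T, T, T]
r2 m[ice→φ5] = [T, T, T]
r2 m[wet→φ5] = [T, T, T]
r2 m[rain→φ7] = [F, T, T]
r2 m[rain→φ11] = [T, T, T]
r2 m[sprk→φ0] = [T, T, T]
r2 m[sprk→φ1] = [T, T, T]
r2 m[sprk→φ6] = [T, T, T]
r2 m[snow→φ1] = [T, T, T]
r2 m[snow→φ2] = [T, T, F]
r2 m[wind→φ6] = [T, T, F]
r2 m[wind→φ7] = [T, T, F]
r2 m[wind→φ10] = [T, T, T]
r2 m[sun→φ4] = [T, F, F]
r2 m[sun→φ9] = [T, F, T]
r2 m[slip→φ2] = [T, T, T]
r2 m[slip→φ4] = [T, T, T]
r2 m[slip→φ8] = [T, T, T]
r2 m[cld→φ3] = [T, T, T]
r3 m[φ0→ice] = [T, T, T]
r3 m[φ0→sprk] = [T, T, T]
r3 m[φ1→sprk] = [T, T, T]
r3 m[φ1→snow] = [T, T, F]
r3 m[φ2→snow] = [T, T, T]
r3 m[φ2→slip] = [T, T, T]
r3 m[φ3→ice] = [T, T, T]
r3 m[φ3→cld] = [F, T, T]
r3 m[φ4→sun] = [T, F, T]
r3 m[φ4→slip] = [F, T, T]
r3 m[φ5→ice] = [T, T, T]
r3 m[φ5→wet] = [T, T, T]
r3 m[φ6→sprk] = [T, T, T]
r3 m[φ6→wind] = [T, T, T]
r3 m[φ7→rain] = [T, T, T]
r3 m[φ7→wind] = [T, T, T]
r3 m[φ8→slip] = [T, T, T]
r3 m[φ9→sun] = [T, F, F]
r3 m[φ10→wind] = [T, T, F]
r3 m[φ11→rain] = [F, T, T]
r3 m[ice→φ0] = [T, T, T]
r3 m[ice→φ3] = [T, T, T]
r3 m[ice→φ5] = [T, T, T]
r3 m[wet→φ5] = [T, T, T]
r3 m[rain→φ7] = [F, T, T]
r3 m[rain→φ11] = [T, T, T]
r3 m[sprk→φ0] = [T, T, T]
r3 m[sprk→φ1] = [T, T, T]
r3 m[sprk→φ6] = [T, T, T]
r3 m[snow→φ1] = [T, T, T]
r3 m[snow→φ2] = [T, T, F]
r3 m[wind→φ6] = [T, T, F]
r3 m[wind→φ7] = [T, T, F]
r3 m[wind→φ10] = [T, T, T]
r3 m[sun→φ4] = [T, F, F]
r3 m[sun→φ9] = [T, F, T]
r3 m[slip→φ2] = [T, T, T]
r3 m[slip→φ4] = [T, T, T]
r3 m[slip→φ8] = [T, T, T]
r3 m[cld→φ3] = [T, T, T]
r4 m[φ0→ice] = [T, T, T]
r4 m[φ0→sprk] = [T, T, T]
r4 m[φ1→sprk] = [T, T, T]
r4 m[φ1→snow] = [T, T, F]
r4 m[φ2→snow] = [T, T, T]
r4 m[φ2→slip] = [T, T, T]
r4 m[φ3→ice] = [T, T, T]
r4 m[φ3→cld] = [F, T, T]
r4 m[φ4→sun] = [T, F, T]
r4 m[φ4→slip] = [F, T, T]
r4 m[φ5→ice] = [T, T, T]
r4 m[φ5→wet] = [T, T, T]
r4 m[φ6→sprk] = [T, T, T]
r4 m[φ6→wind] = [T, T, T]
r4 m[φ7→rain] = [T, T, T]
r4 m[φ7→wind] = [T, T, T]
r4 m[φ8→slip] = [T, T, T]
r4 m[φ9→sun] = [T, F, F]
r4 m[φ10→wind] = [T, T, F]
r4 m[φ11→rain] = [F, T, T]
r4 m[ice→φ0] = [T, T, T]
r4 m[ice→φ3] = [T, T, T]
r4 m[ice→φ5] = [T, T, T]
r4 m[wet→φ5] = [T, T, T]
r4 m[rain→φ7] = [F, T, T]
r4 m[rain→φ11] = [T, T, T]
r4 m[sprk→φ0] = [T, T, T]
r4 m[sprk→φ1] = [T, T, T]
r4 m[sprk→φ6] = [T, T, T]
r4 m[snow→φ1] = [T, T, T]
r4 m[snow→φ2] = [T, T, F]
r4 m[wind→φ6] = [T, T, F]
r4 m[wind→φ7] = [T, T, F]
r4 m[wind→φ10] = [T, T, T]
r4 m[sun→φ4] = [T, F, F]
r4 m[sun→φ9] = [T, F, T]
r4 m[slip→φ2] = [F, T, T]
r4 m[slip→φ4] = [T, T, T]
r4 m[slip→φ8] = [F, T, T]
r4 m[cld→φ3] = [T, T, T]
r5 m[φ0→ice] = [T, T, T]
r5 m[φ0→sprk] = [T, T, T]
r5 m[φ1→sprk] = [T, T, T]
r5 m[φ1→snow] = [T, T, F]
r5 m[φ2→snow] = [T, T, T]
r5 m[φ2→slip] = [T, T, T]
r5 m[φ3→ice] = [T, T, T]
r5 m[φ3→cld] = [F, T, T]
r5 m[φ4→sun] = [T, F, T]
r5 m[φ4→slip] = [F, T, T]
r5 m[φ5→ice] = [T, T, T]
r5 m[φ5→wet] = [T, T, T]
r5 m[φ6→sprk] = [T, T, T]
r5 m[φ6→wind] = [T, T, T]
r5 m[φ7→rain] = [T, T, T]
r5 m[φ7→wind] = [T, T, T]
r5 m[φ8→slip] = [T, T, T]
r5 m[φ9→sun] = [T, F, F]
r5 m[φ10→wind] = [T, T, F]
r5 m[φ11→rain] = [F, T, T]
r5 m[ice→φ0] = [T, T, T]
r5 m[ice→φ3] = [T, T, T]
r5 m[ice→φ5] = [T, T, T]
r5 m[wet→φ5] = [T, T, T]
r5 m[rain→φ7] = [F, T, T]
r5 m[rain→φ11] = [T, T, T]
r5 m[sprk→φ0] = [T, T, T]
r5 m[sprk→φ1] = [T, T, T]
r5 m[sprk→φ6] = [T, T, T]
r5 m[snow→φ1] = [T, T, T]
r5 m[snow→φ2] = [T, T, F]
r5 m[wind→φ6] = [T, T, F]
r5 m[wind→φ7] = [T, T, F]
r5 m[wind→φ10] = [T, T, T]
r5 m[sun→φ4] = [T, F, F]
r5 m[sun→φ9] = [T, F, T]
r5 m[slip→φ2] = [F, T, T]
r5 m[slip→φ4] = [T, T, T]
r5 m[slip→φ8] = [F, T, T]
r5 m[cld→φ3] = [T, T, T]
fixed point reached at round 5
b[sun] = ⊗ incoming = [T, F, F]

b[sun] = [T, F, F]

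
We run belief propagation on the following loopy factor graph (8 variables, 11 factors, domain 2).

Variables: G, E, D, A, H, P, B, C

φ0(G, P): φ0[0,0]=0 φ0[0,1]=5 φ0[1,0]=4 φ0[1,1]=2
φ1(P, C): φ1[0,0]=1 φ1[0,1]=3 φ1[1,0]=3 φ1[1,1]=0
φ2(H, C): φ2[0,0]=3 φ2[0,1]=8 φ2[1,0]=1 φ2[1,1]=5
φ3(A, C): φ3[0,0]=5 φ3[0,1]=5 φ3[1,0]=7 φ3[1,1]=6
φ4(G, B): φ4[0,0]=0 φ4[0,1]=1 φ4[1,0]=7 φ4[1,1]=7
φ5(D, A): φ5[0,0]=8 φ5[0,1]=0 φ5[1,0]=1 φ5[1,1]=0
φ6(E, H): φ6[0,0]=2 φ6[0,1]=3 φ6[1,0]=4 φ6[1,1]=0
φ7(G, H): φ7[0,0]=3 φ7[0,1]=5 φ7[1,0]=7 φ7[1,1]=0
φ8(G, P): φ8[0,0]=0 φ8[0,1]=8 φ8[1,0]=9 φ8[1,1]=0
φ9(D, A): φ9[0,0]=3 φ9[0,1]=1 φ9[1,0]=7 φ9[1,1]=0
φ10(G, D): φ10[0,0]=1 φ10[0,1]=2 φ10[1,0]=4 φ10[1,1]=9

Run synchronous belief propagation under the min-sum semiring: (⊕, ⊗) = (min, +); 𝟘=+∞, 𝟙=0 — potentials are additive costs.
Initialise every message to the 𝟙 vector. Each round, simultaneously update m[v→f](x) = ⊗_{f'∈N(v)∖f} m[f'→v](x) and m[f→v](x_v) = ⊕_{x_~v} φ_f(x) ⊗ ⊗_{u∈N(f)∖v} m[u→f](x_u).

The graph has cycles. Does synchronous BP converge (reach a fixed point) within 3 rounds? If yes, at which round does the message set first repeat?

NOT CONVERGED within 3 rounds

init: all messages = 𝟙 over 2 values
r1 m[φ0→G] = [0, 2]
r1 m[φ0→P] = [0, 2]
r1 m[φ1→P] = [1, 0]
r1 m[φ1→C] = [1, 0]
r1 m[φ2→H] = [3, 1]
r1 m[φ2→C] = [1, 5]
r1 m[φ3→A] = [5, 6]
r1 m[φ3→C] = [5, 5]
r1 m[φ4→G] = [0, 7]
r1 m[φ4→B] = [0, 1]
r1 m[φ5→D] = [0, 0]
r1 m[φ5→A] = [1, 0]
r1 m[φ6→E] = [2, 0]
r1 m[φ6→H] = [2, 0]
r1 m[φ7→G] = [3, 0]
r1 m[φ7→H] = [3, 0]
r1 m[φ8→G] = [0, 0]
r1 m[φ8→P] = [0, 0]
r1 m[φ9→D] = [1, 0]
r1 m[φ9→A] = [3, 0]
r1 m[φ10→G] = [1, 4]
r1 m[φ10→D] = [1, 2]
r1 m[G→φ0] = [0, 0]
r1 m[G→φ4] = [0, 0]
r1 m[G→φ7] = [0, 0]
r1 m[G→φ8] = [0, 0]
r1 m[G→φ10] = [0, 0]
r1 m[E→φ6] = [0, 0]
r1 m[D→φ5] = [0, 0]
r1 m[D→φ9] = [0, 0]
r1 m[D→φ10] = [0, 0]
r1 m[A→φ3] = [0, 0]
r1 m[A→φ5] = [0, 0]
r1 m[A→φ9] = [0, 0]
r1 m[H→φ2] = [0, 0]
r1 m[H→φ6] = [0, 0]
r1 m[H→φ7] = [0, 0]
r1 m[P→φ0] = [0, 0]
r1 m[P→φ1] = [0, 0]
r1 m[P→φ8] = [0, 0]
r1 m[B→φ4] = [0, 0]
r1 m[C→φ1] = [0, 0]
r1 m[C→φ2] = [0, 0]
r1 m[C→φ3] = [0, 0]
r2 m[φ0→G] = [0, 2]
r2 m[φ0→P] = [0, 2]
r2 m[φ1→P] = [1, 0]
r2 m[φ1→C] = [1, 0]
r2 m[φ2→H] = [3, 1]
r2 m[φ2→C] = [1, 5]
r2 m[φ3→A] = [5, 6]
r2 m[φ3→C] = [5, 5]
r2 m[φ4→G] = [0, 7]
r2 m[φ4→B] = [0, 1]
r2 m[φ5→D] = [0, 0]
r2 m[φ5→A] = [1, 0]
r2 m[φ6→E] = [2, 0]
r2 m[φ6→H] = [2, 0]
r2 m[φ7→G] = [3, 0]
r2 m[φ7→H] = [3, 0]
r2 m[φ8→G] = [0, 0]
r2 m[φ8→P] = [0, 0]
r2 m[φ9→D] = [1, 0]
r2 m[φ9→A] = [3, 0]
r2 m[φ10→G] = [1, 4]
r2 m[φ10→D] = [1, 2]
r2 m[G→φ0] = [4, 11]
r2 m[G→φ4] = [4, 6]
r2 m[G→φ7] = [1, 13]
r2 m[G→φ8] = [4, 13]
r2 m[G→φ10] = [3, 9]
r2 m[E→φ6] = [0, 0]
r2 m[D→φ5] = [2, 2]
r2 m[D→φ9] = [1, 2]
r2 m[D→φ10] = [1, 0]
r2 m[A→φ3] = [4, 0]
r2 m[A→φ5] = [8, 6]
r2 m[A→φ9] = [6, 6]
r2 m[H→φ2] = [5, 0]
r2 m[H→φ6] = [6, 1]
r2 m[H→φ7] = [5, 1]
r2 m[P→φ0] = [1, 0]
r2 m[P→φ1] = [0, 2]
r2 m[P→φ8] = [1, 2]
r2 m[B→φ4] = [0, 0]
r2 m[C→φ1] = [6, 10]
r2 m[C→φ2] = [6, 5]
r2 m[C→φ3] = [2, 5]
r3 m[φ0→G] = [1, 2]
r3 m[φ0→P] = [4, 9]
r3 m[φ1→P] = [7, 9]
r3 m[φ1→C] = [1, 2]
r3 m[φ2→H] = [9, 7]
r3 m[φ2→C] = [1, 5]
r3 m[φ3→A] = [7, 9]
r3 m[φ3→C] = [7, 6]
r3 m[φ4→G] = [0, 7]
r3 m[φ4→B] = [4, 5]
r3 m[φ5→D] = [6, 6]
r3 m[φ5→A] = [3, 2]
r3 m[φ6→E] = [4, 1]
r3 m[φ6→H] = [2, 0]
r3 m[φ7→G] = [6, 1]
r3 m[φ7→H] = [4, 6]
r3 m[φ8→G] = [1, 2]
r3 m[φ8→P] = [4, 12]
r3 m[φ9→D] = [7, 6]
r3 m[φ9→A] = [4, 2]
r3 m[φ10→G] = [2, 5]
r3 m[φ10→D] = [4, 5]
r3 m[G→φ0] = [4, 11]
r3 m[G→φ4] = [4, 6]
r3 m[G→φ7] = [1, 13]
r3 m[G→φ8] = [4, 13]
r3 m[G→φ10] = [3, 9]
r3 m[E→φ6] = [0, 0]
r3 m[D→φ5] = [2, 2]
r3 m[D→φ9] = [1, 2]
r3 m[D→φ10] = [1, 0]
r3 m[A→φ3] = [4, 0]
r3 m[A→φ5] = [8, 6]
r3 m[A→φ9] = [6, 6]
r3 m[H→φ2] = [5, 0]
r3 m[H→φ6] = [6, 1]
r3 m[H→φ7] = [5, 1]
r3 m[P→φ0] = [1, 0]
r3 m[P→φ1] = [0, 2]
r3 m[P→φ8] = [1, 2]
r3 m[B→φ4] = [0, 0]
r3 m[C→φ1] = [6, 10]
r3 m[C→φ2] = [6, 5]
r3 m[C→φ3] = [2, 5]
no fixed point within 3 rounds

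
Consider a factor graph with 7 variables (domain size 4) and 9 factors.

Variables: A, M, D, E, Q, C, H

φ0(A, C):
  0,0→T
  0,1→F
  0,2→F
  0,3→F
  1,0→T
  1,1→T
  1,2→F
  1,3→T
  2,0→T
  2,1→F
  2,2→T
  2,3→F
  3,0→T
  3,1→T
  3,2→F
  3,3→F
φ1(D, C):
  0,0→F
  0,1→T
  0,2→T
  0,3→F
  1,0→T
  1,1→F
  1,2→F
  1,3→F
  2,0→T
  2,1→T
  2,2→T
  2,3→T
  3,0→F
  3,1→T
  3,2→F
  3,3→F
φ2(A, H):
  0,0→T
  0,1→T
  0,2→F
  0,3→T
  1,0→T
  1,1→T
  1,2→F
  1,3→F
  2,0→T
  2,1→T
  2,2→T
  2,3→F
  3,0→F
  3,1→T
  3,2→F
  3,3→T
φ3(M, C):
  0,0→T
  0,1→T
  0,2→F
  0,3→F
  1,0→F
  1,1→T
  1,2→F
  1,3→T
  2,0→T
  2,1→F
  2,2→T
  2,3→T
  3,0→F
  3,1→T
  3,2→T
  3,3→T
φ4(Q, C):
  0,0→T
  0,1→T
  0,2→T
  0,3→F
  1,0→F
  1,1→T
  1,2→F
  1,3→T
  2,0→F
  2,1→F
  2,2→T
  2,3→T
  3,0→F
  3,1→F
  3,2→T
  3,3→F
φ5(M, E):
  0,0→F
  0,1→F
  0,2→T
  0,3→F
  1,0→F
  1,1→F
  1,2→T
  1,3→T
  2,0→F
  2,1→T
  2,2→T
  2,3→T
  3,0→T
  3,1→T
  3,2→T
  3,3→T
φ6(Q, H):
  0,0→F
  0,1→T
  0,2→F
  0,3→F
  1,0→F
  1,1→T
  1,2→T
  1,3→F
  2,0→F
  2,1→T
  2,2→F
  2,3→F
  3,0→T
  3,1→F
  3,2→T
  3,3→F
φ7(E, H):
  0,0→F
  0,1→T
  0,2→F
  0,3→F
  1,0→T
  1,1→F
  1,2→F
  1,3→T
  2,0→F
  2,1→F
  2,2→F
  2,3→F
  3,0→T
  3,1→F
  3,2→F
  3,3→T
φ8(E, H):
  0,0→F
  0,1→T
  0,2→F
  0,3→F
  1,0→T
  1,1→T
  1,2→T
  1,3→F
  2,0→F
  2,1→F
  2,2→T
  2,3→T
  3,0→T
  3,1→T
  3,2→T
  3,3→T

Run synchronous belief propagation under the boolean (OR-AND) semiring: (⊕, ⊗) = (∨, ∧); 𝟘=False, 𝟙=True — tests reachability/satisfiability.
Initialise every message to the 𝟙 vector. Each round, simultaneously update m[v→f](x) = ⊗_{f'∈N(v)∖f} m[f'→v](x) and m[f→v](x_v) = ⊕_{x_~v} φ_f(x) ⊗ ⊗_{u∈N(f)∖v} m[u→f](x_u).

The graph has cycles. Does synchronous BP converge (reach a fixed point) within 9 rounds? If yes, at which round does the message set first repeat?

CONVERGED at round 5

init: all messages = 𝟙 over 4 values
r1 m[φ0→A] = [T, T, T, T]
r1 m[φ0→C] = [T, T, T, T]
r1 m[φ1→D] = [T, T, T, T]
r1 m[φ1→C] = [T, T, T, T]
r1 m[φ2→A] = [T, T, T, T]
r1 m[φ2→H] = [T, T, T, T]
r1 m[φ3→M] = [T, T, T, T]
r1 m[φ3→C] = [T, T, T, T]
r1 m[φ4→Q] = [T, T, T, T]
r1 m[φ4→C] = [T, T, T, T]
r1 m[φ5→M] = [T, T, T, T]
r1 m[φ5→E] = [T, T, T, T]
r1 m[φ6→Q] = [T, T, T, T]
r1 m[φ6→H] = [T, T, T, F]
r1 m[φ7→E] = [T, T, F, T]
r1 m[φ7→H] = [T, T, F, T]
r1 m[φ8→E] = [T, T, T, T]
r1 m[φ8→H] = [T, T, T, T]
r1 m[A→φ0] = [T, T, T, T]
r1 m[A→φ2] = [T, T, T, T]
r1 m[M→φ3] = [T, T, T, T]
r1 m[M→φ5] = [T, T, T, T]
r1 m[D→φ1] = [T, T, T, T]
r1 m[E→φ5] = [T, T, T, T]
r1 m[E→φ7] = [T, T, T, T]
r1 m[E→φ8] = [T, T, T, T]
r1 m[Q→φ4] = [T, T, T, T]
r1 m[Q→φ6] = [T, T, T, T]
r1 m[C→φ0] = [T, T, T, T]
r1 m[C→φ1] = [T, T, T, T]
r1 m[C→φ3] = [T, T, T, T]
r1 m[C→φ4] = [T, T, T, T]
r1 m[H→φ2] = [T, T, T, T]
r1 m[H→φ6] = [T, T, T, T]
r1 m[H→φ7] = [T, T, T, T]
r1 m[H→φ8] = [T, T, T, T]
r2 m[φ0→A] = [T, T, T, T]
r2 m[φ0→C] = [T, T, T, T]
r2 m[φ1→D] = [T, T, T, T]
r2 m[φ1→C] = [T, T, T, T]
r2 m[φ2→A] = [T, T, T, T]
r2 m[φ2→H] = [T, T, T, T]
r2 m[φ3→M] = [T, T, T, T]
r2 m[φ3→C] = [T, T, T, T]
r2 m[φ4→Q] = [T, T, T, T]
r2 m[φ4→C] = [T, T, T, T]
r2 m[φ5→M] = [T, T, T, T]
r2 m[φ5→E] = [T, T, T, T]
r2 m[φ6→Q] = [T, T, T, T]
r2 m[φ6→H] = [T, T, T, F]
r2 m[φ7→E] = [T, T, F, T]
r2 m[φ7→H] = [T, T, F, T]
r2 m[φ8→E] = [T, T, T, T]
r2 m[φ8→H] = [T, T, T, T]
r2 m[A→φ0] = [T, T, T, T]
r2 m[A→φ2] = [T, T, T, T]
r2 m[M→φ3] = [T, T, T, T]
r2 m[M→φ5] = [T, T, T, T]
r2 m[D→φ1] = [T, T, T, T]
r2 m[E→φ5] = [T, T, F, T]
r2 m[E→φ7] = [T, T, T, T]
r2 m[E→φ8] = [T, T, F, T]
r2 m[Q→φ4] = [T, T, T, T]
r2 m[Q→φ6] = [T, T, T, T]
r2 m[C→φ0] = [T, T, T, T]
r2 m[C→φ1] = [T, T, T, T]
r2 m[C→φ3] = [T, T, T, T]
r2 m[C→φ4] = [T, T, T, T]
r2 m[H→φ2] = [T, T, F, F]
r2 m[H→φ6] = [T, T, F, T]
r2 m[H→φ7] = [T, T, T, F]
r2 m[H→φ8] = [T, T, F, F]
r3 m[φ0→A] = [T, T, T, T]
r3 m[φ0→C] = [T, T, T, T]
r3 m[φ1→D] = [T, T, T, T]
r3 m[φ1→C] = [T, T, T, T]
r3 m[φ2→A] = [T, T, T, T]
r3 m[φ2→H] = [T, T, T, T]
r3 m[φ3→M] = [T, T, T, T]
r3 m[φ3→C] = [T, T, T, T]
r3 m[φ4→Q] = [T, T, T, T]
r3 m[φ4→C] = [T, T, T, T]
r3 m[φ5→M] = [F, T, T, T]
r3 m[φ5→E] = [T, T, T, T]
r3 m[φ6→Q] = [T, T, T, T]
r3 m[φ6→H] = [T, T, T, F]
r3 m[φ7→E] = [T, T, F, T]
r3 m[φ7→H] = [T, T, F, T]
r3 m[φ8→E] = [T, T, F, T]
r3 m[φ8→H] = [T, T, T, T]
r3 m[A→φ0] = [T, T, T, T]
r3 m[A→φ2] = [T, T, T, T]
r3 m[M→φ3] = [T, T, T, T]
r3 m[M→φ5] = [T, T, T, T]
r3 m[D→φ1] = [T, T, T, T]
r3 m[E→φ5] = [T, T, F, T]
r3 m[E→φ7] = [T, T, T, T]
r3 m[E→φ8] = [T, T, F, T]
r3 m[Q→φ4] = [T, T, T, T]
r3 m[Q→φ6] = [T, T, T, T]
r3 m[C→φ0] = [T, T, T, T]
r3 m[C→φ1] = [T, T, T, T]
r3 m[C→φ3] = [T, T, T, T]
r3 m[C→φ4] = [T, T, T, T]
r3 m[H→φ2] = [T, T, F, F]
r3 m[H→φ6] = [T, T, F, T]
r3 m[H→φ7] = [T, T, T, F]
r3 m[H→φ8] = [T, T, F, F]
r4 m[φ0→A] = [T, T, T, T]
r4 m[φ0→C] = [T, T, T, T]
r4 m[φ1→D] = [T, T, T, T]
r4 m[φ1→C] = [T, T, T, T]
r4 m[φ2→A] = [T, T, T, T]
r4 m[φ2→H] = [T, T, T, T]
r4 m[φ3→M] = [T, T, T, T]
r4 m[φ3→C] = [T, T, T, T]
r4 m[φ4→Q] = [T, T, T, T]
r4 m[φ4→C] = [T, T, T, T]
r4 m[φ5→M] = [F, T, T, T]
r4 m[φ5→E] = [T, T, T, T]
r4 m[φ6→Q] = [T, T, T, T]
r4 m[φ6→H] = [T, T, T, F]
r4 m[φ7→E] = [T, T, F, T]
r4 m[φ7→H] = [T, T, F, T]
r4 m[φ8→E] = [T, T, F, T]
r4 m[φ8→H] = [T, T, T, T]
r4 m[A→φ0] = [T, T, T, T]
r4 m[A→φ2] = [T, T, T, T]
r4 m[M→φ3] = [F, T, T, T]
r4 m[M→φ5] = [T, T, T, T]
r4 m[D→φ1] = [T, T, T, T]
r4 m[E→φ5] = [T, T, F, T]
r4 m[E→φ7] = [T, T, F, T]
r4 m[E→φ8] = [T, T, F, T]
r4 m[Q→φ4] = [T, T, T, T]
r4 m[Q→φ6] = [T, T, T, T]
r4 m[C→φ0] = [T, T, T, T]
r4 m[C→φ1] = [T, T, T, T]
r4 m[C→φ3] = [T, T, T, T]
r4 m[C→φ4] = [T, T, T, T]
r4 m[H→φ2] = [T, T, F, F]
r4 m[H→φ6] = [T, T, F, T]
r4 m[H→φ7] = [T, T, T, F]
r4 m[H→φ8] = [T, T, F, F]
r5 m[φ0→A] = [T, T, T, T]
r5 m[φ0→C] = [T, T, T, T]
r5 m[φ1→D] = [T, T, T, T]
r5 m[φ1→C] = [T, T, T, T]
r5 m[φ2→A] = [T, T, T, T]
r5 m[φ2→H] = [T, T, T, T]
r5 m[φ3→M] = [T, T, T, T]
r5 m[φ3→C] = [T, T, T, T]
r5 m[φ4→Q] = [T, T, T, T]
r5 m[φ4→C] = [T, T, T, T]
r5 m[φ5→M] = [F, T, T, T]
r5 m[φ5→E] = [T, T, T, T]
r5 m[φ6→Q] = [T, T, T, T]
r5 m[φ6→H] = [T, T, T, F]
r5 m[φ7→E] = [T, T, F, T]
r5 m[φ7→H] = [T, T, F, T]
r5 m[φ8→E] = [T, T, F, T]
r5 m[φ8→H] = [T, T, T, T]
r5 m[A→φ0] = [T, T, T, T]
r5 m[A→φ2] = [T, T, T, T]
r5 m[M→φ3] = [F, T, T, T]
r5 m[M→φ5] = [T, T, T, T]
r5 m[D→φ1] = [T, T, T, T]
r5 m[E→φ5] = [T, T, F, T]
r5 m[E→φ7] = [T, T, F, T]
r5 m[E→φ8] = [T, T, F, T]
r5 m[Q→φ4] = [T, T, T, T]
r5 m[Q→φ6] = [T, T, T, T]
r5 m[C→φ0] = [T, T, T, T]
r5 m[C→φ1] = [T, T, T, T]
r5 m[C→φ3] = [T, T, T, T]
r5 m[C→φ4] = [T, T, T, T]
r5 m[H→φ2] = [T, T, F, F]
r5 m[H→φ6] = [T, T, F, T]
r5 m[H→φ7] = [T, T, T, F]
r5 m[H→φ8] = [T, T, F, F]
fixed point reached at round 5
messages reach a fixed point at round 5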